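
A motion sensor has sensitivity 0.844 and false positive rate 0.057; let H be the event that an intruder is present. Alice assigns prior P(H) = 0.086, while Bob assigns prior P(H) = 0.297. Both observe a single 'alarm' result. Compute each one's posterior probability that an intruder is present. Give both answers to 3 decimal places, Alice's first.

Alice: 0.582; Bob: 0.862

P('+'|H) = 0.844, P('+'|¬H) = 0.057.
Alice: numerator 0.844·0.086 = 0.072584; evidence = 0.072584+0.057·0.914 = 0.12468; posterior = 0.582.
Bob: numerator 0.844·0.297 = 0.25067; evidence = 0.25067+0.057·0.703 = 0.29074; posterior = 0.862.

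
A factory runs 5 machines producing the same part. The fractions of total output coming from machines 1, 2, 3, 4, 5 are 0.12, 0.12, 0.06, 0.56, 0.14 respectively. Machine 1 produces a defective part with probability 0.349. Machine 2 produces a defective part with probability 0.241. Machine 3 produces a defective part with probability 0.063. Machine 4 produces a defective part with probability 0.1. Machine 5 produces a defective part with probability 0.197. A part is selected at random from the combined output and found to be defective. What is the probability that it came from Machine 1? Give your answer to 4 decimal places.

P(defective|M1) = 0.349; P(defective|M2) = 0.241; P(defective|M3) = 0.063; P(defective|M4) = 0.1; P(defective|M5) = 0.197.
Prior × likelihood for each source: 0.12·0.349=0.04188, 0.12·0.241=0.02892, 0.06·0.063=0.003780, 0.56·0.1=0.05600, 0.14·0.197=0.02758. Summing gives P(defective) = 0.15816.
P(Machine 1 | defective) = 0.04188 / 0.15816 = 0.2648.

Posterior probability ≈ 0.2648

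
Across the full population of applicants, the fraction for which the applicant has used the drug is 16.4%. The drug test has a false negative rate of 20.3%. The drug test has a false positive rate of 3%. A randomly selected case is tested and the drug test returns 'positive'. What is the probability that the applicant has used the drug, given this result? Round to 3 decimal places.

Write H for 'the applicant has used the drug'. Prior odds H:¬H = 0.164/0.836 = 0.19617. For the 'positive' outcome, the likelihood ratio is 0.797/0.03 = 26.567.
Posterior odds = 0.19617 × 26.567 = 5.2116, so P(H|E) = 5.2116/(1+5.2116) = 0.839.

P(H | E) ≈ 0.839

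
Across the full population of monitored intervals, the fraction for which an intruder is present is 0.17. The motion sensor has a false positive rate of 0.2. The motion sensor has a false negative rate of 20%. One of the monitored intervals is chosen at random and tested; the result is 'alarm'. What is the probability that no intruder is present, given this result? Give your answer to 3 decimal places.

P(¬H | E) ≈ 0.550

Write H for 'an intruder is present'. Prior odds H:¬H = 0.17/0.83 = 0.20482. For the 'alarm' outcome, the likelihood ratio is 0.8/0.2 = 4.0000.
Posterior odds = 0.20482 × 4.0000 = 0.81928, so P(H|E) = 0.81928/(1+0.81928) = 0.450. Then P(¬H|E) = 1 − 0.450 = 0.550.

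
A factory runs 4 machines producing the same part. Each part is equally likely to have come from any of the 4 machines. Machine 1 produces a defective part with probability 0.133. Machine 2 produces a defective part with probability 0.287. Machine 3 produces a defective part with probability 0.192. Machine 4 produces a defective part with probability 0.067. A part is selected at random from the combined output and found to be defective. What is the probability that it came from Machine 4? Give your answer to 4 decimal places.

P(defective|M1) = 0.133; P(defective|M2) = 0.287; P(defective|M3) = 0.192; P(defective|M4) = 0.067.
Prior × likelihood for each source: 0.25·0.133=0.03325, 0.25·0.287=0.07175, 0.25·0.192=0.04800, 0.25·0.067=0.01675. Summing gives P(defective) = 0.16975.
P(Machine 4 | defective) = 0.01675 / 0.16975 = 0.0987.

Posterior probability ≈ 0.0987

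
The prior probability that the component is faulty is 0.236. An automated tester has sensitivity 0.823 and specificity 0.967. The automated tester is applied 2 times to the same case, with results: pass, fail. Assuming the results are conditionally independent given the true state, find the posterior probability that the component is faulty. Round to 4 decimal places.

Posterior P(H) ≈ 0.5851

Let H be the event that the component is faulty; start with P(H) = 0.236. P('fail'|H) = 0.823, P('fail'|¬H) = 0.033.
Update on result 1 ('pass'): P(H) ← 0.177·0.2360 / (0.177·0.2360 + 0.967·0.7640) = 0.041772/0.78056 = 0.0535.
Update on result 2 ('fail'): P(H) ← 0.823·0.0535 / (0.823·0.0535 + 0.033·0.9465) = 0.044043/0.075277 = 0.5851.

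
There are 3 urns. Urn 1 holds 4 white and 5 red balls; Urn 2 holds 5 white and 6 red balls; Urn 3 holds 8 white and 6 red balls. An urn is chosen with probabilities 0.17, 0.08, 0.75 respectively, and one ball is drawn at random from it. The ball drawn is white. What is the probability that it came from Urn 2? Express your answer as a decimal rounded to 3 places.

Posterior probability ≈ 0.067

Tabulate prior·likelihood by source: [1] prior 0.17, lik 0.4444, product 0.07556; [2] prior 0.08, lik 0.4545, product 0.03636; [3] prior 0.75, lik 0.5714, product 0.4286.
Normalizing constant = 0.54049; the posterior for Urn 2 is its product over the sum, 0.03636/0.54049 = 0.067.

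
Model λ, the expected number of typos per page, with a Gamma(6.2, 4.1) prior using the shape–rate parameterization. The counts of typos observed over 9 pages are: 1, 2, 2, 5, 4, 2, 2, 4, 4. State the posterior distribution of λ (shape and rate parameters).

The Poisson likelihood adds the total count to the shape and the number of exposure periods to the rate. Here ∑xᵢ = 26 and n = 9, so shape 6.2→32.2 and rate 4.1→13.1.

Posterior: Gamma(shape=32.2, rate=13.1)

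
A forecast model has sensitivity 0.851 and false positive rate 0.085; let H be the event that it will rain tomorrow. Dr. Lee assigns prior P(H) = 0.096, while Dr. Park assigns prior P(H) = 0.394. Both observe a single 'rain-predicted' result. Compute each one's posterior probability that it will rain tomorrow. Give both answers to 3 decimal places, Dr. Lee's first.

Dr. Lee: 0.515; Dr. Park: 0.867

The likelihood ratio for a 'rain-predicted' result is 0.851/0.085 = 10.012.
Dr. Lee: prior odds 0.096/0.904 = 0.10619; posterior odds 1.0632; posterior probability 0.515.
Dr. Park: prior odds 0.394/0.606 = 0.65017; posterior odds 6.5093; posterior probability 0.867.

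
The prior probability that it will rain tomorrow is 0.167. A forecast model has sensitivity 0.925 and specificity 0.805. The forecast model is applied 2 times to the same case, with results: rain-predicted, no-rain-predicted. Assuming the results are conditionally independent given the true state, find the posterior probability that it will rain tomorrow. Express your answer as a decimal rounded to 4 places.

With H the event that it will rain tomorrow, the joint likelihood of the observed sequence is P(data|H) = 0.925·0.075 = 0.069375 and P(data|¬H) = 0.195·0.805 = 0.15698.
Bayes: P(H|data) = 0.167·0.069375 / (0.167·0.069375 + 0.833·0.15698) = 0.011586/0.14235 = 0.0814.

Posterior P(H) ≈ 0.0814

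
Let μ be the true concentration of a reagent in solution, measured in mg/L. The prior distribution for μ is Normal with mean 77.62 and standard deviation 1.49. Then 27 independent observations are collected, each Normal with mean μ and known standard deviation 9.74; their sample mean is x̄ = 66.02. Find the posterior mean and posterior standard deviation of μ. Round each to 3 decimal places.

With known σ, the Normal prior is conjugate. Weight on the data is w = (n/σ²)/(n/σ² + 1/τ₀²) = 0.284607/(0.284607+0.450430) = 0.38720.
Posterior mean = w·x̄ + (1−w)·μ₀ = 0.38720·66.02 + 0.61280·77.62 = 73.128. Posterior variance = 1/(0.284607+0.450430) = 1.36048, so SD = 1.166.

Posterior mean ≈ 73.128; posterior SD ≈ 1.166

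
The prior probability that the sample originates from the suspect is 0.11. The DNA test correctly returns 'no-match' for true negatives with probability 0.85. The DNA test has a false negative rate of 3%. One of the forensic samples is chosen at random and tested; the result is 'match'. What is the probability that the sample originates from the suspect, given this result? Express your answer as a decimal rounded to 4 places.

P(H | E) ≈ 0.4442

Let H be the event that the sample originates from the suspect. P(H) = 0.11, so P(¬H) = 0.89. With E the 'match' result, P(E|H) = 0.97 and P(E|¬H) = 0.15.
P(E) = 0.97·0.11 + 0.15·0.89 = 0.10670 + 0.13350 = 0.24020.
By Bayes' theorem, P(H|E) = 0.10670 / 0.24020 = 0.4442.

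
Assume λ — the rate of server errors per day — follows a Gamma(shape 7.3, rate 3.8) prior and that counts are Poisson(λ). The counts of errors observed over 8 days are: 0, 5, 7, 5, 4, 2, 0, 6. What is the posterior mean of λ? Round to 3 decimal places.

Total count ∑xᵢ = 29 over n = 8 days.
Gamma is conjugate to the Poisson likelihood: posterior is Gamma(shape = 7.3+29 = 36.3, rate = 3.8+8 = 11.8).
E[λ | data] = 36.3/11.8 = 3.076.

Posterior mean ≈ 3.076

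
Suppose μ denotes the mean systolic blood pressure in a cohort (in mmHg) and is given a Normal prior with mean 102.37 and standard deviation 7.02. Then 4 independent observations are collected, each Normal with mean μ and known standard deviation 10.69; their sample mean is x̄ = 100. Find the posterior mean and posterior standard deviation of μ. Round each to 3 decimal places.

With known σ, the Normal prior is conjugate. Weight on the data is w = (n/σ²)/(n/σ² + 1/τ₀²) = 0.0350029/(0.0350029+0.0202920) = 0.63302.
Posterior mean = w·x̄ + (1−w)·μ₀ = 0.63302·100 + 0.36698·102.37 = 100.870. Posterior variance = 1/(0.0350029+0.0202920) = 18.0848, so SD = 4.253.

Posterior mean ≈ 100.870; posterior SD ≈ 4.253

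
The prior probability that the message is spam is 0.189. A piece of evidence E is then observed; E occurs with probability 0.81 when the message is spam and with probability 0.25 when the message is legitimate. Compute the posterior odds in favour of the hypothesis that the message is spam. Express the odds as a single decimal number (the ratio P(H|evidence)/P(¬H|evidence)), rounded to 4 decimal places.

Prior odds = 0.189/(1−0.189) = 0.23305.
Likelihood ratio for E = 0.81/0.25 = 3.2400.
Posterior odds = prior odds × LR = 0.75507.

Posterior odds ≈ 0.7551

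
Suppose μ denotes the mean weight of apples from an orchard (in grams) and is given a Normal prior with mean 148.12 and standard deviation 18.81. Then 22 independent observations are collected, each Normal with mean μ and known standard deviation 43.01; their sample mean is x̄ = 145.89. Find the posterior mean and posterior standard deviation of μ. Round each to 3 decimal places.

Prior precision 1/τ₀² = 1/18.81² = 0.00282633; data precision n/σ² = 22/43.01² = 0.0118928.
Posterior precision = 0.00282633 + 0.0118928 = 0.0147191, giving posterior SD = 1/√0.0147191 = 8.243.
Posterior mean = (0.00282633·148.12 + 0.0118928·145.89) / 0.0147191 = 146.318.

Posterior mean ≈ 146.318; posterior SD ≈ 8.243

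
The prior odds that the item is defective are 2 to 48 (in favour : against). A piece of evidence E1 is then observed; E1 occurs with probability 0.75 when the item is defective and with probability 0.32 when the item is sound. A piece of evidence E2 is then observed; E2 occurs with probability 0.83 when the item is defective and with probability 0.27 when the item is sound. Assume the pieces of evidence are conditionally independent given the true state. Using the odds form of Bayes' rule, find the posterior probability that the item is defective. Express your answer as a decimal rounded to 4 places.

Prior odds = 2/48 = 0.041667. In log-odds, ln(0.041667) = -3.1781.
Add log likelihood ratios: ln(2.3438) + ln(3.0741) = 1.9748.
Posterior log-odds = -1.2033, so posterior odds = exp(-1.2033) = 0.30020. Converting, P(H|E) = 0.30020/1.3002 = 0.2309.

Posterior probability ≈ 0.2309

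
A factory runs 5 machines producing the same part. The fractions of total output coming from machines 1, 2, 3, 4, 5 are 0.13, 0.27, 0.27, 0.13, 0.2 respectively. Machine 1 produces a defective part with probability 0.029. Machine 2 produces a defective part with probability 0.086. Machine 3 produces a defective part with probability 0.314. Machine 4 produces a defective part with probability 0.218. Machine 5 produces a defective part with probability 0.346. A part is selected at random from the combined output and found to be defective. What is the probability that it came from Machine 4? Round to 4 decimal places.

Posterior probability ≈ 0.1354

Tabulate prior·likelihood by source: [1] prior 0.13, lik 0.029, product 0.003770; [2] prior 0.27, lik 0.086, product 0.02322; [3] prior 0.27, lik 0.314, product 0.08478; [4] prior 0.13, lik 0.218, product 0.02834; [5] prior 0.2, lik 0.346, product 0.06920.
Normalizing constant = 0.20931; the posterior for Machine 4 is its product over the sum, 0.02834/0.20931 = 0.1354.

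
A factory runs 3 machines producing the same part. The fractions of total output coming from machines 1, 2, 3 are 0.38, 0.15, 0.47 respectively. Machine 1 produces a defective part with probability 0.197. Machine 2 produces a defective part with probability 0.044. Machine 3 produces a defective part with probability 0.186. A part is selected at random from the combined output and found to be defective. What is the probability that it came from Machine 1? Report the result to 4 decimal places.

Posterior probability ≈ 0.4433

Tabulate prior·likelihood by source: [1] prior 0.38, lik 0.197, product 0.07486; [2] prior 0.15, lik 0.044, product 0.006600; [3] prior 0.47, lik 0.186, product 0.08742.
Normalizing constant = 0.16888; the posterior for Machine 1 is its product over the sum, 0.07486/0.16888 = 0.4433.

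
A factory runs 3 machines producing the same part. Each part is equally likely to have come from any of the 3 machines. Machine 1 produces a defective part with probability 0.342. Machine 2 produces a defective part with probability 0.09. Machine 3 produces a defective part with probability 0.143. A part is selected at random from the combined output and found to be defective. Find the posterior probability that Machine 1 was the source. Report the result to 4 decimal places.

Posterior probability ≈ 0.5948

P(defective|M1) = 0.342; P(defective|M2) = 0.09; P(defective|M3) = 0.143.
Prior × likelihood for each source: 0.333333·0.342=0.1140, 0.333333·0.09=0.03000, 0.333333·0.143=0.04767. Summing gives P(defective) = 0.19167.
P(Machine 1 | defective) = 0.1140 / 0.19167 = 0.5948.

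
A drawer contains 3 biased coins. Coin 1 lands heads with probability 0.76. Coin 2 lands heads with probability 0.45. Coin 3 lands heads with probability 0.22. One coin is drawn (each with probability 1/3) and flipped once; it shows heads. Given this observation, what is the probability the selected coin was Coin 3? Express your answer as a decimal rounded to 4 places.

P(heads|C1) = 0.76; P(heads|C2) = 0.45; P(heads|C3) = 0.22.
Prior × likelihood for each source: 0.333333·0.76=0.2533, 0.333333·0.45=0.1500, 0.333333·0.22=0.07333. Summing gives P(heads) = 0.47667.
P(Coin 3 | heads) = 0.07333 / 0.47667 = 0.1538.

Posterior probability ≈ 0.1538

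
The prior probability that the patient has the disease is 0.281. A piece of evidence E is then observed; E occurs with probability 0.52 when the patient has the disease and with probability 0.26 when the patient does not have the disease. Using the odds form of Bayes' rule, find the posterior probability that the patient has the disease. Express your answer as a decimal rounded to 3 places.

Prior odds = 0.281/(1−0.281) = 0.39082. In log-odds, ln(0.39082) = -0.93951.
Add log likelihood ratio: ln(2.0000) = 0.69315.
Posterior log-odds = -0.24636, so posterior odds = exp(-0.24636) = 0.78164. Converting, P(H|E) = 0.78164/1.7816 = 0.439.

Posterior probability ≈ 0.439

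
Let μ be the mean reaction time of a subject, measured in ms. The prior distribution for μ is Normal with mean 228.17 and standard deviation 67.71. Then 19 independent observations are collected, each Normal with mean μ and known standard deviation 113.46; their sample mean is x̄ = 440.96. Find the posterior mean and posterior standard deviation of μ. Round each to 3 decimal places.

Prior precision 1/τ₀² = 1/67.71² = 0.00021812; data precision n/σ² = 19/113.46² = 0.00147594.
Posterior precision = 0.00021812 + 0.00147594 = 0.00169406, giving posterior SD = 1/√0.00169406 = 24.296.
Posterior mean = (0.00021812·228.17 + 0.00147594·440.96) / 0.00169406 = 413.562.

Posterior mean ≈ 413.562; posterior SD ≈ 24.296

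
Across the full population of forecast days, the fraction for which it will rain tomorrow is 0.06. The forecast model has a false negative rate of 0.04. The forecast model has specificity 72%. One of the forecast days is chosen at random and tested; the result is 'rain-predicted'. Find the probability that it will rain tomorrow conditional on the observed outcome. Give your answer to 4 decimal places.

Write H for 'it will rain tomorrow'. Prior odds H:¬H = 0.06/0.94 = 0.063830. For the 'rain-predicted' outcome, the likelihood ratio is 0.96/0.28 = 3.4286.
Posterior odds = 0.063830 × 3.4286 = 0.21884, so P(H|E) = 0.21884/(1+0.21884) = 0.1796.

P(H | E) ≈ 0.1796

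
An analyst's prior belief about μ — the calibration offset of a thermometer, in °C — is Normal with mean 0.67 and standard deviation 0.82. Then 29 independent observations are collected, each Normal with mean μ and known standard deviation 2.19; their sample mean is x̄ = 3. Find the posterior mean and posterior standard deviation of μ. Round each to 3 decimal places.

Posterior mean ≈ 2.540; posterior SD ≈ 0.364

With known σ, the Normal prior is conjugate. Weight on the data is w = (n/σ²)/(n/σ² + 1/τ₀²) = 6.04658/(6.04658+1.48721) = 0.80259.
Posterior mean = w·x̄ + (1−w)·μ₀ = 0.80259·3 + 0.19741·0.67 = 2.540. Posterior variance = 1/(6.04658+1.48721) = 0.132735, so SD = 0.364.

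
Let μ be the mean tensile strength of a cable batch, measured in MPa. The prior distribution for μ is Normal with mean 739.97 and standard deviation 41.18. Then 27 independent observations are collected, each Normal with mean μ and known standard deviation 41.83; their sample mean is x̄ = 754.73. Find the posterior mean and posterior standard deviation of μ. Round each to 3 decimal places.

Posterior mean ≈ 754.187; posterior SD ≈ 7.901

With known σ, the Normal prior is conjugate. Weight on the data is w = (n/σ²)/(n/σ² + 1/τ₀²) = 0.0154308/(0.0154308+0.00058969) = 0.96319.
Posterior mean = w·x̄ + (1−w)·μ₀ = 0.96319·754.73 + 0.036809·739.97 = 754.187. Posterior variance = 1/(0.0154308+0.00058969) = 62.4201, so SD = 7.901.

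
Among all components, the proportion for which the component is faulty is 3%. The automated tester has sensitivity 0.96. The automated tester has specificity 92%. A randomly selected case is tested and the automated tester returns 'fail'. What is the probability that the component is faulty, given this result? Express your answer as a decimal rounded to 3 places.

Let H be the event that the component is faulty. P(H) = 0.03, so P(¬H) = 0.97. With E the 'fail' result, P(E|H) = 0.96 and P(E|¬H) = 0.08.
P(E) = 0.96·0.03 + 0.08·0.97 = 0.028800 + 0.077600 = 0.10640.
By Bayes' theorem, P(H|E) = 0.028800 / 0.10640 = 0.271.

P(H | E) ≈ 0.271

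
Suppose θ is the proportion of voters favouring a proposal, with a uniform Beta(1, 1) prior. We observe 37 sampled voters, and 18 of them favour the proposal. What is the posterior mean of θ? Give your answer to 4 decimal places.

Posterior mean ≈ 0.4872

Observing 18 successes and 19 failures updates Beta(1, 1) by adding the success and failure counts to the two shape parameters: α = 1+18 = 19, β = 1+19 = 20.
E[θ | data] = 19/(19+20) = 0.4872.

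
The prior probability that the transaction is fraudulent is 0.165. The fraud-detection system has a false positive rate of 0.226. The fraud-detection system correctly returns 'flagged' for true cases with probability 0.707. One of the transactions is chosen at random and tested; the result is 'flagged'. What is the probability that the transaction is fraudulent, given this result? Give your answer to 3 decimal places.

P(H | E) ≈ 0.382

Write H for 'the transaction is fraudulent'. Prior odds H:¬H = 0.165/0.835 = 0.19760. For the 'flagged' outcome, the likelihood ratio is 0.707/0.226 = 3.1283.
Posterior odds = 0.19760 × 3.1283 = 0.61817, so P(H|E) = 0.61817/(1+0.61817) = 0.382.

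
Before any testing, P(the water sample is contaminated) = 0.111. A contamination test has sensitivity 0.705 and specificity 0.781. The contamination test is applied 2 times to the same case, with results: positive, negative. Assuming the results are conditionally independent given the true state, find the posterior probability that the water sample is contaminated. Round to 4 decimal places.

Posterior P(H) ≈ 0.1318

Let H be the event that the water sample is contaminated; start with P(H) = 0.111. P('positive'|H) = 0.705, P('positive'|¬H) = 0.219.
Update on result 1 ('positive'): P(H) ← 0.705·0.1110 / (0.705·0.1110 + 0.219·0.8890) = 0.078255/0.27295 = 0.2867.
Update on result 2 ('negative'): P(H) ← 0.295·0.2867 / (0.295·0.2867 + 0.781·0.7133) = 0.084578/0.64166 = 0.1318.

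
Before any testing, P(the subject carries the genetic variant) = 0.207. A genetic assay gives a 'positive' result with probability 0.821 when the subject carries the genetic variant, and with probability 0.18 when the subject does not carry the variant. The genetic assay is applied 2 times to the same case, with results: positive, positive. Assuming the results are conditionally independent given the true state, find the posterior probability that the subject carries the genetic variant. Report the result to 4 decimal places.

Let H be the event that the subject carries the genetic variant; start with P(H) = 0.207. P('positive'|H) = 0.821, P('positive'|¬H) = 0.18.
Update on result 1 ('positive'): P(H) ← 0.821·0.2070 / (0.821·0.2070 + 0.18·0.7930) = 0.16995/0.31269 = 0.5435.
Update on result 2 ('positive'): P(H) ← 0.821·0.5435 / (0.821·0.5435 + 0.18·0.4565) = 0.44622/0.52839 = 0.8445.

Posterior P(H) ≈ 0.8445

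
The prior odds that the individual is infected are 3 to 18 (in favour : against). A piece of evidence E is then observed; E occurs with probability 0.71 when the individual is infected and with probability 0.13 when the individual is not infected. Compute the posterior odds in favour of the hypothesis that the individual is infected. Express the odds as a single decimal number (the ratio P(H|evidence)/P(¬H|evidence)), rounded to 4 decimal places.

Prior odds = 3/18 = 0.16667.
Likelihood ratio for E = 0.71/0.13 = 5.4615.
Posterior odds = prior odds × LR = 0.91026.

Posterior odds ≈ 0.9103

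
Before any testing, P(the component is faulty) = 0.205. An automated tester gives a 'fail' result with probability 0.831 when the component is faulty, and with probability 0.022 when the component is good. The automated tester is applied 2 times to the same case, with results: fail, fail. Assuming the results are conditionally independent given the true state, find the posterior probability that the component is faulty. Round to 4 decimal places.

With H the event that the component is faulty, the joint likelihood of the observed sequence is P(data|H) = 0.831·0.831 = 0.69056 and P(data|¬H) = 0.022·0.022 = 0.00048400.
Bayes: P(H|data) = 0.205·0.69056 / (0.205·0.69056 + 0.795·0.00048400) = 0.14157/0.14195 = 0.9973.

Posterior P(H) ≈ 0.9973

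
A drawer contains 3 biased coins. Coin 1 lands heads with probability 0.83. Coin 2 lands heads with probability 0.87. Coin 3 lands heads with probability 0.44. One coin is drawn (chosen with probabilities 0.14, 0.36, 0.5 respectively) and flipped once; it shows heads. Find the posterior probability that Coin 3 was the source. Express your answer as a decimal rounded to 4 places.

Tabulate prior·likelihood by source: [1] prior 0.14, lik 0.83, product 0.1162; [2] prior 0.36, lik 0.87, product 0.3132; [3] prior 0.5, lik 0.44, product 0.2200.
Normalizing constant = 0.64940; the posterior for Coin 3 is its product over the sum, 0.2200/0.64940 = 0.3388.

Posterior probability ≈ 0.3388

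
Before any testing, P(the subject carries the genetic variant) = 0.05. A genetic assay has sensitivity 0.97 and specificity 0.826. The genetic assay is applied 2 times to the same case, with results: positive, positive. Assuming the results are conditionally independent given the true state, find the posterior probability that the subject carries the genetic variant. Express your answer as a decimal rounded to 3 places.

With H the event that the subject carries the genetic variant, the joint likelihood of the observed sequence is P(data|H) = 0.97·0.97 = 0.94090 and P(data|¬H) = 0.174·0.174 = 0.030276.
Bayes: P(H|data) = 0.05·0.94090 / (0.05·0.94090 + 0.95·0.030276) = 0.047045/0.075807 = 0.6206.

Posterior P(H) ≈ 0.621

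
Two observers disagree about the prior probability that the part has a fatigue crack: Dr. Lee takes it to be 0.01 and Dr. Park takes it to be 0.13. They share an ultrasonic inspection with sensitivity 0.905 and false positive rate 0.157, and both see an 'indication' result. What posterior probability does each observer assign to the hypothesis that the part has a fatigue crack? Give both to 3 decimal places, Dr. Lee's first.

P('+'|H) = 0.905, P('+'|¬H) = 0.157.
Dr. Lee: numerator 0.905·0.01 = 0.0090500; evidence = 0.0090500+0.157·0.99 = 0.16448; posterior = 0.055.
Dr. Park: numerator 0.905·0.13 = 0.11765; evidence = 0.11765+0.157·0.87 = 0.25424; posterior = 0.463.

Dr. Lee: 0.055; Dr. Park: 0.463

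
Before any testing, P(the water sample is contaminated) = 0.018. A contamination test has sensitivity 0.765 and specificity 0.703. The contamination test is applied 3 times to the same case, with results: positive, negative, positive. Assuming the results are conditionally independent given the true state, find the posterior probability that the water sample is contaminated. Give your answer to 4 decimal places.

Posterior P(H) ≈ 0.0391

Let H be the event that the water sample is contaminated; start with P(H) = 0.018. P('positive'|H) = 0.765, P('positive'|¬H) = 0.297.
Update on result 1 ('positive'): P(H) ← 0.765·0.0180 / (0.765·0.0180 + 0.297·0.9820) = 0.013770/0.30542 = 0.0451.
Update on result 2 ('negative'): P(H) ← 0.235·0.0451 / (0.235·0.0451 + 0.703·0.9549) = 0.010595/0.68190 = 0.0155.
Update on result 3 ('positive'): P(H) ← 0.765·0.0155 / (0.765·0.0155 + 0.297·0.9845) = 0.011886/0.30427 = 0.0391.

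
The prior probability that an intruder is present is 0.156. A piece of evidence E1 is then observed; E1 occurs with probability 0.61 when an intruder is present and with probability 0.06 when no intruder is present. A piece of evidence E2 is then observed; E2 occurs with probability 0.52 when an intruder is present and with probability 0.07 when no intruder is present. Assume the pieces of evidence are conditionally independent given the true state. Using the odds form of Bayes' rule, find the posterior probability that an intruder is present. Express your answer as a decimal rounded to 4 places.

Posterior probability ≈ 0.9332

Prior odds = 0.156/(1−0.156) = 0.18483.
Likelihood ratio for E1 = 0.61/0.06 = 10.167.
Likelihood ratio for E2 = 0.52/0.07 = 7.4286.
Posterior odds = prior odds × LR₁ × LR₂ = 13.959.
Posterior probability = odds/(1+odds) = 13.959/14.959 = 0.9332.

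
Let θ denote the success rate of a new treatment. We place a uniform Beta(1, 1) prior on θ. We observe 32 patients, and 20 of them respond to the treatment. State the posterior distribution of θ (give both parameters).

Posterior: Beta(21, 13)

Observing 20 successes and 12 failures updates Beta(1, 1) by adding the success and failure counts to the two shape parameters: α = 1+20 = 21, β = 1+12 = 13.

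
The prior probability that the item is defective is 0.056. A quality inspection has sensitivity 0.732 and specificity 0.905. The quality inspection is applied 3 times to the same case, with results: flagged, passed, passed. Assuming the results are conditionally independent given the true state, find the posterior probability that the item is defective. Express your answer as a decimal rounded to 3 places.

Let H be the event that the item is defective; start with P(H) = 0.056. P('flagged'|H) = 0.732, P('flagged'|¬H) = 0.095.
Update on result 1 ('flagged'): P(H) ← 0.732·0.0560 / (0.732·0.0560 + 0.095·0.9440) = 0.040992/0.13067 = 0.3137.
Update on result 2 ('passed'): P(H) ← 0.268·0.3137 / (0.268·0.3137 + 0.905·0.6863) = 0.084072/0.70517 = 0.1192.
Update on result 3 ('passed'): P(H) ← 0.268·0.1192 / (0.268·0.1192 + 0.905·0.8808) = 0.031951/0.82906 = 0.0385.

Posterior P(H) ≈ 0.039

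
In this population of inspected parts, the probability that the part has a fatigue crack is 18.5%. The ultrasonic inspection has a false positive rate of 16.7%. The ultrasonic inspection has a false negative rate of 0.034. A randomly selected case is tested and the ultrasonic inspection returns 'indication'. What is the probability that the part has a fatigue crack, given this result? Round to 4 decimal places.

Write H for 'the part has a fatigue crack'. Prior odds H:¬H = 0.185/0.815 = 0.22699. For the 'indication' outcome, the likelihood ratio is 0.966/0.167 = 5.7844.
Posterior odds = 0.22699 × 5.7844 = 1.3130, so P(H|E) = 1.3130/(1+1.3130) = 0.5677.

P(H | E) ≈ 0.5677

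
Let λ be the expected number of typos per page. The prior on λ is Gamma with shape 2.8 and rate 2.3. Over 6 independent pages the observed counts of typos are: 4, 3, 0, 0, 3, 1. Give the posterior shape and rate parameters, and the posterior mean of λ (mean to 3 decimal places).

Posterior: Gamma(shape=13.8, rate=8.3); mean ≈ 1.663

The Poisson likelihood adds the total count to the shape and the number of exposure periods to the rate. Here ∑xᵢ = 11 and n = 6, so shape 2.8→13.8 and rate 2.3→8.3.
E[λ | data] = 13.8/8.3 = 1.663.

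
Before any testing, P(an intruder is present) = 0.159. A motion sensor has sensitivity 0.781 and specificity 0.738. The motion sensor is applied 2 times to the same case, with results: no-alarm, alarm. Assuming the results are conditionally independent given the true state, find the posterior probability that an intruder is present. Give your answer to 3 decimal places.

Posterior P(H) ≈ 0.143

Let H be the event that an intruder is present; start with P(H) = 0.159. P('alarm'|H) = 0.781, P('alarm'|¬H) = 0.262.
Update on result 1 ('no-alarm'): P(H) ← 0.219·0.1590 / (0.219·0.1590 + 0.738·0.8410) = 0.034821/0.65548 = 0.0531.
Update on result 2 ('alarm'): P(H) ← 0.781·0.0531 / (0.781·0.0531 + 0.262·0.9469) = 0.041489/0.28957 = 0.1433.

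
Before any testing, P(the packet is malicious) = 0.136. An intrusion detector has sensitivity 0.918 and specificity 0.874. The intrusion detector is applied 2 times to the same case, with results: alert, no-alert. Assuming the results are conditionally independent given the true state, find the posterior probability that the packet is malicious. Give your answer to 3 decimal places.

Posterior P(H) ≈ 0.097

Let H be the event that the packet is malicious; start with P(H) = 0.136. P('alert'|H) = 0.918, P('alert'|¬H) = 0.126.
Update on result 1 ('alert'): P(H) ← 0.918·0.1360 / (0.918·0.1360 + 0.126·0.8640) = 0.12485/0.23371 = 0.5342.
Update on result 2 ('no-alert'): P(H) ← 0.082·0.5342 / (0.082·0.5342 + 0.874·0.4658) = 0.043804/0.45092 = 0.0971.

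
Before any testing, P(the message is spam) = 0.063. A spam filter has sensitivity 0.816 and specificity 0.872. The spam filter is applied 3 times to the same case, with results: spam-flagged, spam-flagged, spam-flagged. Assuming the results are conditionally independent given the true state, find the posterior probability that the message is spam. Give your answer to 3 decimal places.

Let H be the event that the message is spam; start with P(H) = 0.063. P('spam-flagged'|H) = 0.816, P('spam-flagged'|¬H) = 0.128.
Update on result 1 ('spam-flagged'): P(H) ← 0.816·0.0630 / (0.816·0.0630 + 0.128·0.9370) = 0.051408/0.17134 = 0.3000.
Update on result 2 ('spam-flagged'): P(H) ← 0.816·0.3000 / (0.816·0.3000 + 0.128·0.7000) = 0.24482/0.33442 = 0.7321.
Update on result 3 ('spam-flagged'): P(H) ← 0.816·0.7321 / (0.816·0.7321 + 0.128·0.2679) = 0.59738/0.63167 = 0.9457.

Posterior P(H) ≈ 0.946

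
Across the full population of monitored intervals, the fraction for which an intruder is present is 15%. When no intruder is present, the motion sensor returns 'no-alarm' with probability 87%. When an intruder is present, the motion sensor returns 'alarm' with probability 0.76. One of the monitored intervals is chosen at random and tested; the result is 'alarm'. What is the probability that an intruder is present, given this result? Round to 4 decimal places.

P(H | E) ≈ 0.5078

Let H be the event that an intruder is present. P(H) = 0.15, so P(¬H) = 0.85. With E the 'alarm' result, P(E|H) = 0.76 and P(E|¬H) = 0.13.
P(E) = 0.76·0.15 + 0.13·0.85 = 0.11400 + 0.11050 = 0.22450.
By Bayes' theorem, P(H|E) = 0.11400 / 0.22450 = 0.5078.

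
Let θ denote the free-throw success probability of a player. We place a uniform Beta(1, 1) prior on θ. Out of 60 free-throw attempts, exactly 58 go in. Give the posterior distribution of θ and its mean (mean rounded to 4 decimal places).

Posterior: Beta(59, 3); mean ≈ 0.9516

Observing 58 successes and 2 failures updates Beta(1, 1) by adding the success and failure counts to the two shape parameters: α = 1+58 = 59, β = 1+2 = 3.
E[θ | data] = 59/(59+3) = 0.9516.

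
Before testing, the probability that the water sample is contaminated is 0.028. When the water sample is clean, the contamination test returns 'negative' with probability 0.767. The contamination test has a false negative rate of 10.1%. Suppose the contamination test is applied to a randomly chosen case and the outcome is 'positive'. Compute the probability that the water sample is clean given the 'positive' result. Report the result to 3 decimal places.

P(¬H | E) ≈ 0.900

Let H be the event that the water sample is contaminated. P(H) = 0.028, so P(¬H) = 0.972. With E the 'positive' result, P(E|H) = 0.899 and P(E|¬H) = 0.233.
P(E) = 0.899·0.028 + 0.233·0.972 = 0.025172 + 0.22648 = 0.25165.
By Bayes' theorem, P(H|E) = 0.025172 / 0.25165 = 0.100. Hence P(¬H|E) = 1 − 0.100 = 0.900.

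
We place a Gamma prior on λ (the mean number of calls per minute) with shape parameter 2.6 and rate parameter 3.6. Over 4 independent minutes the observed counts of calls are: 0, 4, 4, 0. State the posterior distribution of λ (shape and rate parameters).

Posterior: Gamma(shape=10.6, rate=7.6)

Total count ∑xᵢ = 8 over n = 4 minutes.
Gamma is conjugate to the Poisson likelihood: posterior is Gamma(shape = 2.6+8 = 10.6, rate = 3.6+4 = 7.6).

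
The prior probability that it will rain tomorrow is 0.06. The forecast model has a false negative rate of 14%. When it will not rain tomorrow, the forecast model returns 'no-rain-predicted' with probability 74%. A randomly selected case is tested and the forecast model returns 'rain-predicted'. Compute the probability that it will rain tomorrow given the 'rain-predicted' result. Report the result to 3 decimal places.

Write H for 'it will rain tomorrow'. Prior odds H:¬H = 0.06/0.94 = 0.063830. For the 'rain-predicted' outcome, the likelihood ratio is 0.86/0.26 = 3.3077.
Posterior odds = 0.063830 × 3.3077 = 0.21113, so P(H|E) = 0.21113/(1+0.21113) = 0.174.

P(H | E) ≈ 0.174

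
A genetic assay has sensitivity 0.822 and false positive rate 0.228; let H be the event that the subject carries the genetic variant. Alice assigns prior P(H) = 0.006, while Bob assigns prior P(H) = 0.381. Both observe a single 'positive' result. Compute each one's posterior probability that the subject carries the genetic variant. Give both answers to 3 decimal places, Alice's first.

The likelihood ratio for a 'positive' result is 0.822/0.228 = 3.6053.
Alice: prior odds 0.006/0.994 = 0.0060362; posterior odds 0.021762; posterior probability 0.021.
Bob: prior odds 0.381/0.619 = 0.61551; posterior odds 2.2191; posterior probability 0.689.

Alice: 0.021; Bob: 0.689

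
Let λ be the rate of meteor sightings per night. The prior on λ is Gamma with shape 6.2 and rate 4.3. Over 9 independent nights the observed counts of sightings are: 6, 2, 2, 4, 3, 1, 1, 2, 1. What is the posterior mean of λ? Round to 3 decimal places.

Posterior mean ≈ 2.120

The Poisson likelihood adds the total count to the shape and the number of exposure periods to the rate. Here ∑xᵢ = 22 and n = 9, so shape 6.2→28.2 and rate 4.3→13.3.
E[λ | data] = 28.2/13.3 = 2.120.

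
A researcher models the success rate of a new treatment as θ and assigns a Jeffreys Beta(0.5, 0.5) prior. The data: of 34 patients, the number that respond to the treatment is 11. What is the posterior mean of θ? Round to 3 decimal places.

Posterior mean ≈ 0.329

The binomial likelihood is conjugate to the Beta prior: with 11 successes and 23 failures, the posterior is Beta(0.5+11, 0.5+23) = Beta(11.5, 23.5).
E[θ | data] = 11.5/(11.5+23.5) = 0.329.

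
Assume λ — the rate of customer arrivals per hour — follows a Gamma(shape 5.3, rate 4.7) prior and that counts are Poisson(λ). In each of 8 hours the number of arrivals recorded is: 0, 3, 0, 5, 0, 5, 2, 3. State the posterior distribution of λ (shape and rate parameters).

The Poisson likelihood adds the total count to the shape and the number of exposure periods to the rate. Here ∑xᵢ = 18 and n = 8, so shape 5.3→23.3 and rate 4.7→12.7.

Posterior: Gamma(shape=23.3, rate=12.7)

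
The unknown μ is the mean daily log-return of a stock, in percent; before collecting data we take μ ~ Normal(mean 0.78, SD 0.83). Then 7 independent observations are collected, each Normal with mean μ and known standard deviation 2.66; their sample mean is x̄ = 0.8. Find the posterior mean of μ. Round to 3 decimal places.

With known σ, the Normal prior is conjugate. Weight on the data is w = (n/σ²)/(n/σ² + 1/τ₀²) = 0.989315/(0.989315+1.45159) = 0.40531.
Posterior mean = w·x̄ + (1−w)·μ₀ = 0.40531·0.8 + 0.59469·0.78 = 0.788.

Posterior mean ≈ 0.788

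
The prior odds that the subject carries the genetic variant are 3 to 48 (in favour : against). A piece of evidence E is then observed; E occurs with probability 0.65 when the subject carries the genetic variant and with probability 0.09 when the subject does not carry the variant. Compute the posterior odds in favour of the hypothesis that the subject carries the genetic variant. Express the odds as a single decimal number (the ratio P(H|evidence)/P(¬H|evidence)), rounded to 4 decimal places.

Prior odds = 3/48 = 0.062500. In log-odds, ln(0.062500) = -2.7726.
Add log likelihood ratio: ln(7.2222) = 1.9772.
Posterior log-odds = -0.79543, so posterior odds = exp(-0.79543) = 0.45139.

Posterior odds ≈ 0.4514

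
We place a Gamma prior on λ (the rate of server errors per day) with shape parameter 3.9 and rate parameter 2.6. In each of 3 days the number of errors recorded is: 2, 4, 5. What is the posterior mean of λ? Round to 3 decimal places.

The Poisson likelihood adds the total count to the shape and the number of exposure periods to the rate. Here ∑xᵢ = 11 and n = 3, so shape 3.9→14.9 and rate 2.6→5.6.
E[λ | data] = 14.9/5.6 = 2.661.

Posterior mean ≈ 2.661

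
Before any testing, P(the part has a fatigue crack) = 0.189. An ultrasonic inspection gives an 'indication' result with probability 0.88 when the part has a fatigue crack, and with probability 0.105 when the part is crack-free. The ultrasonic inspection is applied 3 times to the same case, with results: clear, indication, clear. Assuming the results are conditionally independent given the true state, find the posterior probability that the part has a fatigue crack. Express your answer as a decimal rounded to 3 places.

Posterior P(H) ≈ 0.034

Let H be the event that the part has a fatigue crack; start with P(H) = 0.189. P('indication'|H) = 0.88, P('indication'|¬H) = 0.105.
Update on result 1 ('clear'): P(H) ← 0.12·0.1890 / (0.12·0.1890 + 0.895·0.8110) = 0.022680/0.74852 = 0.0303.
Update on result 2 ('indication'): P(H) ← 0.88·0.0303 / (0.88·0.0303 + 0.105·0.9697) = 0.026664/0.12848 = 0.2075.
Update on result 3 ('clear'): P(H) ← 0.12·0.2075 / (0.12·0.2075 + 0.895·0.7925) = 0.024903/0.73417 = 0.0339.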